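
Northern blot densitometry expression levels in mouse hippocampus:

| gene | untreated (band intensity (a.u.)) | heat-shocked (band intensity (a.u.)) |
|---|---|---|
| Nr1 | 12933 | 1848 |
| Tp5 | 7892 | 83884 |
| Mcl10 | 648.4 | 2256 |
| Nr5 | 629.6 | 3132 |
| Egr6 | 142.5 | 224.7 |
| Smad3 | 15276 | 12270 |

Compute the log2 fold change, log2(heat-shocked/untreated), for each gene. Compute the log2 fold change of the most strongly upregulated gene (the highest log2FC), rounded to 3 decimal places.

log2(1848/12933) = -2.807  (Nr1)
log2(83884/7892) = 3.410  (Tp5)
log2(2256/648.4) = 1.799  (Mcl10)
log2(3132/629.6) = 2.315  (Nr5)
log2(224.7/142.5) = 0.657  (Egr6)
log2(12270/15276) = -0.316  (Smad3)
Tp5 is most strongly upregulated.

3.410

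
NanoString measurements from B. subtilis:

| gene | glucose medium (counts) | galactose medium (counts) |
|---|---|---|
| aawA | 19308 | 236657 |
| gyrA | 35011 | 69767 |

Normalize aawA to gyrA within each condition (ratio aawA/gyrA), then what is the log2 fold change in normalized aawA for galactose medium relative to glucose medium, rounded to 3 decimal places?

aawA/gyrA (glucose medium) = 19308 / 35011 = 0.55148
aawA/gyrA (galactose medium) = 236657 / 69767 = 3.3921
Fold change = 3.3921 / 0.55148 = 6.1509
log2(6.1509) = 2.6208

2.621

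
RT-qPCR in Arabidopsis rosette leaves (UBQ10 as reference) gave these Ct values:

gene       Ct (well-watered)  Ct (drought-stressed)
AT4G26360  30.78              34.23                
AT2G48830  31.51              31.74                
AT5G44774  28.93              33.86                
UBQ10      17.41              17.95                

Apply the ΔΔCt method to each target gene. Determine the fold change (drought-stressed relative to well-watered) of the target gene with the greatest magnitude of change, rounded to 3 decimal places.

0.048

AT4G26360: ΔΔCt = (34.23−17.95) − (30.78−17.41) = 16.28 − 13.37 = 2.91; fold change = 2^-2.91 = 0.133
AT2G48830: ΔΔCt = (31.74−17.95) − (31.51−17.41) = 13.79 − 14.10 = -0.31; fold change = 2^0.31 = 1.240
AT5G44774: ΔΔCt = (33.86−17.95) − (28.93−17.41) = 15.91 − 11.52 = 4.39; fold change = 2^-4.39 = 0.048
AT5G44774 has the largest |ΔΔCt| = 4.39.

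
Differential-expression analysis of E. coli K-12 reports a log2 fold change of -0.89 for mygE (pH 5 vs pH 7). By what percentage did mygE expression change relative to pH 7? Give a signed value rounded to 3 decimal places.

-46.039%

Fold change = 2^(-0.89) = 0.5396
Percent change = (FC − 1) × 100% = (0.5396 − 1) × 100 = -46.039%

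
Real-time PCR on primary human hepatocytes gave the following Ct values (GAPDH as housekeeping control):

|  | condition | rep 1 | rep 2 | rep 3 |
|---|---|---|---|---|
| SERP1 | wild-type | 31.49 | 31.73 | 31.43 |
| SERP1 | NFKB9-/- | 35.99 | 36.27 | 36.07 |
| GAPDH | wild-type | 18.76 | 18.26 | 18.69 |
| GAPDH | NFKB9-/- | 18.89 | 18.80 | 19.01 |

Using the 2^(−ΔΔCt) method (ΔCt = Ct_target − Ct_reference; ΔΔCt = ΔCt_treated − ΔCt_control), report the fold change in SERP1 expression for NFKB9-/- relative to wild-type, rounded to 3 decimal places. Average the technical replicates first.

0.053

Mean Ct: SERP1 wild-type 31.550; SERP1 NFKB9-/- 36.110; GAPDH wild-type 18.570; GAPDH NFKB9-/- 18.900
ΔCt(wild-type) = 31.550 − 18.570 = 12.980
ΔCt(NFKB9-/-) = 36.110 − 18.900 = 17.210
ΔΔCt = 17.210 − 12.980 = 4.230
Fold change = 2^(−4.230) = 0.0533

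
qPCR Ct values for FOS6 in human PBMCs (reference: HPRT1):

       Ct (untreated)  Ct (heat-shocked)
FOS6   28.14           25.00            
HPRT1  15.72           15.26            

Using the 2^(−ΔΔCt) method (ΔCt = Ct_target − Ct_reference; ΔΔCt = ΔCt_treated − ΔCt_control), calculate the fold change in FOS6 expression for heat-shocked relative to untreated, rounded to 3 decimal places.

ΔCt(untreated) = 28.140 − 15.720 = 12.420
ΔCt(heat-shocked) = 25.000 − 15.260 = 9.740
ΔΔCt = 9.740 − 12.420 = -2.680
Fold change = 2^(−(-2.680)) = 2^2.680 = 6.4086

6.409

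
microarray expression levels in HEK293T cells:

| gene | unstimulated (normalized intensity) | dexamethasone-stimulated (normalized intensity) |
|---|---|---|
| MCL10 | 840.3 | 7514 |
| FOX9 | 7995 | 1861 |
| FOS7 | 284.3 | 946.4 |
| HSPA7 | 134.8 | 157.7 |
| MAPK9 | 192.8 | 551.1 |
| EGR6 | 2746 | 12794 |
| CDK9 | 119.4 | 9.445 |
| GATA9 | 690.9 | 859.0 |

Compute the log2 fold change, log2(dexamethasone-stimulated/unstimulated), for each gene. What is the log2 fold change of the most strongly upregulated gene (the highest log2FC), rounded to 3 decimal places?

3.161

log2(7514/840.3) = 3.161  (MCL10)
log2(1861/7995) = -2.103  (FOX9)
log2(946.4/284.3) = 1.735  (FOS7)
log2(157.7/134.8) = 0.226  (HSPA7)
log2(551.1/192.8) = 1.515  (MAPK9)
log2(12794/2746) = 2.220  (EGR6)
log2(9.445/119.4) = -3.660  (CDK9)
log2(859.0/690.9) = 0.314  (GATA9)
MCL10 is most strongly upregulated.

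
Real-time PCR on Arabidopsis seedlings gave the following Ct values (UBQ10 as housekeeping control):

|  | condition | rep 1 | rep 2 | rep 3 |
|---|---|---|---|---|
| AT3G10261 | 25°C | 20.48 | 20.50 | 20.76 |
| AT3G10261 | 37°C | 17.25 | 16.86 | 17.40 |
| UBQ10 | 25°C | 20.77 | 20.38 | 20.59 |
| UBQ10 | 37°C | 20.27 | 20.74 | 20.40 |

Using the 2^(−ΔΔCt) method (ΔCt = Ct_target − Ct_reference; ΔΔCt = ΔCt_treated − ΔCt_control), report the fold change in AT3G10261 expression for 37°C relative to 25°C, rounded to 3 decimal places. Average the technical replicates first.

Mean Ct: AT3G10261 25°C 20.580; AT3G10261 37°C 17.170; UBQ10 25°C 20.580; UBQ10 37°C 20.470
ΔCt(25°C) = 20.580 − 20.580 = 0.000
ΔCt(37°C) = 17.170 − 20.470 = -3.300
ΔΔCt = -3.300 − 0.000 = -3.300
Fold change = 2^(−(-3.300)) = 2^3.300 = 9.8492

9.849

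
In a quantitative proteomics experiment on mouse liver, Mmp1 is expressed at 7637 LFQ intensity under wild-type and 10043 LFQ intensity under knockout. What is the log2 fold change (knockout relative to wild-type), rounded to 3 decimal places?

0.395

Fold change = 10043 / 7637 = 1.3150
log2(1.3150) = 0.3951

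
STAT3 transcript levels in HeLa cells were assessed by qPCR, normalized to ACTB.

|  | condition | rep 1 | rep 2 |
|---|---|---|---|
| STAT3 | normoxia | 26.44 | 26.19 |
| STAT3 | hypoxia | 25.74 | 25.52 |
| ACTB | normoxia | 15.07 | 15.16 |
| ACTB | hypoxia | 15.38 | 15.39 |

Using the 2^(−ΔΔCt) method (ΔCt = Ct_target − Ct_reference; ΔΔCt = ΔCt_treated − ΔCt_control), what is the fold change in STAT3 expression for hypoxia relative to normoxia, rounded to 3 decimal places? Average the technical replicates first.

Mean Ct: STAT3 normoxia 26.315; STAT3 hypoxia 25.630; ACTB normoxia 15.115; ACTB hypoxia 15.385
ΔCt(normoxia) = 26.315 − 15.115 = 11.200
ΔCt(hypoxia) = 25.630 − 15.385 = 10.245
ΔΔCt = 10.245 − 11.200 = -0.955
Fold change = 2^(−(-0.955)) = 2^0.955 = 1.9386

1.939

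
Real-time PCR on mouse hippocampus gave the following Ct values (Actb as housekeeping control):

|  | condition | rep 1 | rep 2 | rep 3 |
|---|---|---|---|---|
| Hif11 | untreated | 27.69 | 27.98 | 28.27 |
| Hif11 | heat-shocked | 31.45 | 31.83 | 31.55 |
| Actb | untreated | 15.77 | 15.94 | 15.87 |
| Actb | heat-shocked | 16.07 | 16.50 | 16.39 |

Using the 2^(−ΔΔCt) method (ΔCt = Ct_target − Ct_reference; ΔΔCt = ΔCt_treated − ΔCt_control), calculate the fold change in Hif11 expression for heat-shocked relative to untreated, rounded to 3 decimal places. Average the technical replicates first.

Mean Ct: Hif11 untreated 27.980; Hif11 heat-shocked 31.610; Actb untreated 15.860; Actb heat-shocked 16.320
ΔCt(untreated) = 27.980 − 15.860 = 12.120
ΔCt(heat-shocked) = 31.610 − 16.320 = 15.290
ΔΔCt = 15.290 − 12.120 = 3.170
Fold change = 2^(−3.170) = 0.1111

0.111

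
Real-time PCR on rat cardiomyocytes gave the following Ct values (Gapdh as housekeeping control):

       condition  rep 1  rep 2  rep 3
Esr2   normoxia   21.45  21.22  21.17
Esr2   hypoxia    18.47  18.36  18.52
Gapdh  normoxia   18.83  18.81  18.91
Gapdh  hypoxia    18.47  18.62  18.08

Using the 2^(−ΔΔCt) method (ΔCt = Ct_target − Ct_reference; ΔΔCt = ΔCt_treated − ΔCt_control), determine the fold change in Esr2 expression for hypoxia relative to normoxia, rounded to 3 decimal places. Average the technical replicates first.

Mean Ct: Esr2 normoxia 21.280; Esr2 hypoxia 18.450; Gapdh normoxia 18.850; Gapdh hypoxia 18.390
ΔCt(normoxia) = 21.280 − 18.850 = 2.430
ΔCt(hypoxia) = 18.450 − 18.390 = 0.060
ΔΔCt = 0.060 − 2.430 = -2.370
Fold change = 2^(−(-2.370)) = 2^2.370 = 5.1694

5.169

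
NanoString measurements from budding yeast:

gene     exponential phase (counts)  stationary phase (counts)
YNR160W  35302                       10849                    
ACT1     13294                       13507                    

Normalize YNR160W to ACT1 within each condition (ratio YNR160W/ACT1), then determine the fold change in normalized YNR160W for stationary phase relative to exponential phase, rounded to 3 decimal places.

0.302

YNR160W/ACT1 (exponential phase) = 35302 / 13294 = 2.6555
YNR160W/ACT1 (stationary phase) = 10849 / 13507 = 0.80321
Fold change = 0.80321 / 2.6555 = 0.3025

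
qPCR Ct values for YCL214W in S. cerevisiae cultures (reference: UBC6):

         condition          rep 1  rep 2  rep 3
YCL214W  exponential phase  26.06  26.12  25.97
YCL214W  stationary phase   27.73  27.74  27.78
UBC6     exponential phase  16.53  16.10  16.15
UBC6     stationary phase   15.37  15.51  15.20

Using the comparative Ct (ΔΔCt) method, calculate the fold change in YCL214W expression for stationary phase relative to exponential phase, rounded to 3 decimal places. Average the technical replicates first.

Mean Ct: YCL214W exponential phase 26.050; YCL214W stationary phase 27.750; UBC6 exponential phase 16.260; UBC6 stationary phase 15.360
ΔCt(exponential phase) = 26.050 − 16.260 = 9.790
ΔCt(stationary phase) = 27.750 − 15.360 = 12.390
ΔΔCt = 12.390 − 9.790 = 2.600
Fold change = 2^(−2.600) = 0.1649

0.165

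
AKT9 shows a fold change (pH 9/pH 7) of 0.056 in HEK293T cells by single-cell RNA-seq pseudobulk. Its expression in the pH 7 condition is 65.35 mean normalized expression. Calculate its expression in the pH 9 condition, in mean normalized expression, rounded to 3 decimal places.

pH 9 expression = 65.35 × 0.056 = 3.660

3.660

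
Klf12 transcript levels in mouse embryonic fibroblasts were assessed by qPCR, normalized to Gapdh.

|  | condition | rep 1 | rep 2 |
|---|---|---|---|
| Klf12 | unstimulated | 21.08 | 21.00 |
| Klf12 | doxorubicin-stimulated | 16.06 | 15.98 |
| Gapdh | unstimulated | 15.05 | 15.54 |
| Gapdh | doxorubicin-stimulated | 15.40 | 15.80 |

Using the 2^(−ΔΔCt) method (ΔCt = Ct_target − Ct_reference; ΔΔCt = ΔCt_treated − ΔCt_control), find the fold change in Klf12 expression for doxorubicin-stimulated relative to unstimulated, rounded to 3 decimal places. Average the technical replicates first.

Mean Ct: Klf12 unstimulated 21.040; Klf12 doxorubicin-stimulated 16.020; Gapdh unstimulated 15.295; Gapdh doxorubicin-stimulated 15.600
ΔCt(unstimulated) = 21.040 − 15.295 = 5.745
ΔCt(doxorubicin-stimulated) = 16.020 − 15.600 = 0.420
ΔΔCt = 0.420 − 5.745 = -5.325
Fold change = 2^(−(-5.325)) = 2^5.325 = 40.0853

40.085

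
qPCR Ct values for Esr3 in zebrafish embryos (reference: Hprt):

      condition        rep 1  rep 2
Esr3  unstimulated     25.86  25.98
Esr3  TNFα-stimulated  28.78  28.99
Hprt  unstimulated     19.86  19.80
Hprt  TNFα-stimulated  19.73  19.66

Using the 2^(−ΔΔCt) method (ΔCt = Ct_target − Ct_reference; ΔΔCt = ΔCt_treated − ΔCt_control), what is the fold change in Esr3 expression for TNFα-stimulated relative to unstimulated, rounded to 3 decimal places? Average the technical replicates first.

Mean Ct: Esr3 unstimulated 25.920; Esr3 TNFα-stimulated 28.885; Hprt unstimulated 19.830; Hprt TNFα-stimulated 19.695
ΔCt(unstimulated) = 25.920 − 19.830 = 6.090
ΔCt(TNFα-stimulated) = 28.885 − 19.695 = 9.190
ΔΔCt = 9.190 − 6.090 = 3.100
Fold change = 2^(−3.100) = 0.1166

0.117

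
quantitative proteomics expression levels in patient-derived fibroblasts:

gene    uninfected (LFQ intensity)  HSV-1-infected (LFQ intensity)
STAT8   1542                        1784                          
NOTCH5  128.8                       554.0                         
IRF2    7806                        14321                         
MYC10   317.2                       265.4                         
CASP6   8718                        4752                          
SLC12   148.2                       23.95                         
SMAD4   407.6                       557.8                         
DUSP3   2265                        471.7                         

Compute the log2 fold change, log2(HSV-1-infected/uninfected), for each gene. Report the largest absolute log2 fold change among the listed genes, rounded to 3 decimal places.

2.629

log2(1784/1542) = 0.210  (STAT8)
log2(554.0/128.8) = 2.105  (NOTCH5)
log2(14321/7806) = 0.875  (IRF2)
log2(265.4/317.2) = -0.257  (MYC10)
log2(4752/8718) = -0.875  (CASP6)
log2(23.95/148.2) = -2.629  (SLC12)
log2(557.8/407.6) = 0.453  (SMAD4)
log2(471.7/2265) = -2.264  (DUSP3)
The largest magnitude belongs to SLC12.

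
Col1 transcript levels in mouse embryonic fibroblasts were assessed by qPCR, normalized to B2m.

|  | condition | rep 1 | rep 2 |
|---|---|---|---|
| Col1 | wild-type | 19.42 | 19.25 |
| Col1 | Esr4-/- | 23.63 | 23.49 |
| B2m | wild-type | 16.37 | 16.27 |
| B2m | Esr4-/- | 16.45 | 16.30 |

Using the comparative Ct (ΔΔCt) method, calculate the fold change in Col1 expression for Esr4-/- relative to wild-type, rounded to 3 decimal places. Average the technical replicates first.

Mean Ct: Col1 wild-type 19.335; Col1 Esr4-/- 23.560; B2m wild-type 16.320; B2m Esr4-/- 16.375
ΔCt(wild-type) = 19.335 − 16.320 = 3.015
ΔCt(Esr4-/-) = 23.560 − 16.375 = 7.185
ΔΔCt = 7.185 − 3.015 = 4.170
Fold change = 2^(−4.170) = 0.0556

0.056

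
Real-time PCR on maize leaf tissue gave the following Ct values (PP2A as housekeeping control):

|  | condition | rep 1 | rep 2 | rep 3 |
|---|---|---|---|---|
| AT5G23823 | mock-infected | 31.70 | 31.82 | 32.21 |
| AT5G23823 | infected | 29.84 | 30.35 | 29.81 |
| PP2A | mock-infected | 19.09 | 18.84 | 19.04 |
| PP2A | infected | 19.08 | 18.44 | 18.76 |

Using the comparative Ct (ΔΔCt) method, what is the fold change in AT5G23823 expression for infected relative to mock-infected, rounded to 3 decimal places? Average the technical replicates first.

3.204

Mean Ct: AT5G23823 mock-infected 31.910; AT5G23823 infected 30.000; PP2A mock-infected 18.990; PP2A infected 18.760
ΔCt(mock-infected) = 31.910 − 18.990 = 12.920
ΔCt(infected) = 30.000 − 18.760 = 11.240
ΔΔCt = 11.240 − 12.920 = -1.680
Fold change = 2^(−(-1.680)) = 2^1.680 = 3.2043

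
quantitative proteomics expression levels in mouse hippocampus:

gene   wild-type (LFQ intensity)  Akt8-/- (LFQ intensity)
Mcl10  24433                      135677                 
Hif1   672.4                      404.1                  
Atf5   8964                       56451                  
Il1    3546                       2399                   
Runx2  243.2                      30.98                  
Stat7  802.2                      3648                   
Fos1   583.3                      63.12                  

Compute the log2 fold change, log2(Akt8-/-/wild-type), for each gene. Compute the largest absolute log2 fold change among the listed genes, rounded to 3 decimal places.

log2(135677/24433) = 2.473  (Mcl10)
log2(404.1/672.4) = -0.735  (Hif1)
log2(56451/8964) = 2.655  (Atf5)
log2(2399/3546) = -0.564  (Il1)
log2(30.98/243.2) = -2.973  (Runx2)
log2(3648/802.2) = 2.185  (Stat7)
log2(63.12/583.3) = -3.208  (Fos1)
The largest magnitude belongs to Fos1.

3.208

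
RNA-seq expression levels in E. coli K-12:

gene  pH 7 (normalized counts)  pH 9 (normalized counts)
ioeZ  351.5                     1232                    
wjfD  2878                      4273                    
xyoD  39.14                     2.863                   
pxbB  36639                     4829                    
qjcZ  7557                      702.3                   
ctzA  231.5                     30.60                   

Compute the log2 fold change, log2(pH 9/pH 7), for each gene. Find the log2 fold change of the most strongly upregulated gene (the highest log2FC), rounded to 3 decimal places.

1.809

log2(1232/351.5) = 1.809  (ioeZ)
log2(4273/2878) = 0.570  (wjfD)
log2(2.863/39.14) = -3.773  (xyoD)
log2(4829/36639) = -2.924  (pxbB)
log2(702.3/7557) = -3.428  (qjcZ)
log2(30.60/231.5) = -2.919  (ctzA)
ioeZ is most strongly upregulated.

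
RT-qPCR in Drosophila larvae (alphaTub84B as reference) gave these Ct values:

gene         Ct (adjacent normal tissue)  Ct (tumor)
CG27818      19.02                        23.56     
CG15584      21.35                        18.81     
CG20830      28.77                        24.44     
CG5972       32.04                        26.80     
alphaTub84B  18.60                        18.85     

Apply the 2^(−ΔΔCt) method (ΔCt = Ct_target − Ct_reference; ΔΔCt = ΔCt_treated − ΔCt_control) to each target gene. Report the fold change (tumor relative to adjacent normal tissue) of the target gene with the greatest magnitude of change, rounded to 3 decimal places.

44.942

CG27818: ΔΔCt = (23.56−18.85) − (19.02−18.60) = 4.71 − 0.42 = 4.29; fold change = 2^-4.29 = 0.051
CG15584: ΔΔCt = (18.81−18.85) − (21.35−18.60) = -0.04 − 2.75 = -2.79; fold change = 2^2.79 = 6.916
CG20830: ΔΔCt = (24.44−18.85) − (28.77−18.60) = 5.59 − 10.17 = -4.58; fold change = 2^4.58 = 23.918
CG5972: ΔΔCt = (26.80−18.85) − (32.04−18.60) = 7.95 − 13.44 = -5.49; fold change = 2^5.49 = 44.942
CG5972 has the largest |ΔΔCt| = 5.49.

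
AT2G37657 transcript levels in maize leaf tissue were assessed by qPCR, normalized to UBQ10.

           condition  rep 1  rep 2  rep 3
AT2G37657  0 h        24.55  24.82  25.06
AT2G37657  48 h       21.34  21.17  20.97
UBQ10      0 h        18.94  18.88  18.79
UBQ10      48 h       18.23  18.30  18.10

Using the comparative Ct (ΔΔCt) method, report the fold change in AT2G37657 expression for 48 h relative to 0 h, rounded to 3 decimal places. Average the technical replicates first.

Mean Ct: AT2G37657 0 h 24.810; AT2G37657 48 h 21.160; UBQ10 0 h 18.870; UBQ10 48 h 18.210
ΔCt(0 h) = 24.810 − 18.870 = 5.940
ΔCt(48 h) = 21.160 − 18.210 = 2.950
ΔΔCt = 2.950 − 5.940 = -2.990
Fold change = 2^(−(-2.990)) = 2^2.990 = 7.9447

7.945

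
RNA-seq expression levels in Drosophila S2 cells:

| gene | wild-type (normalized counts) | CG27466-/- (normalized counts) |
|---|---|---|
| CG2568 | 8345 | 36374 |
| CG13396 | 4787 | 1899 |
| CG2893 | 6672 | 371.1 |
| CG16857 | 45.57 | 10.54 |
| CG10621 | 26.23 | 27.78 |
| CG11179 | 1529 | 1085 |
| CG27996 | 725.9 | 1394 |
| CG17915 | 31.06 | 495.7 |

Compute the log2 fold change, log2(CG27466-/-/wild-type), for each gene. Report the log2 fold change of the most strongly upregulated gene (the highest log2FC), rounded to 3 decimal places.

log2(36374/8345) = 2.124  (CG2568)
log2(1899/4787) = -1.334  (CG13396)
log2(371.1/6672) = -4.168  (CG2893)
log2(10.54/45.57) = -2.112  (CG16857)
log2(27.78/26.23) = 0.083  (CG10621)
log2(1085/1529) = -0.495  (CG11179)
log2(1394/725.9) = 0.941  (CG27996)
log2(495.7/31.06) = 3.996  (CG17915)
CG17915 is most strongly upregulated.

3.996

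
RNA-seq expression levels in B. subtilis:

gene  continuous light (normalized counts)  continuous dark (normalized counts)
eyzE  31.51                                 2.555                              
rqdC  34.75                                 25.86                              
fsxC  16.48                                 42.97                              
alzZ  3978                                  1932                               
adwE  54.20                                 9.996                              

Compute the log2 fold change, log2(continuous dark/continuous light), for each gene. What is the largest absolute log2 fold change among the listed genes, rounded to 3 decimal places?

log2(2.555/31.51) = -3.624  (eyzE)
log2(25.86/34.75) = -0.426  (rqdC)
log2(42.97/16.48) = 1.383  (fsxC)
log2(1932/3978) = -1.042  (alzZ)
log2(9.996/54.20) = -2.439  (adwE)
The largest magnitude belongs to eyzE.

3.624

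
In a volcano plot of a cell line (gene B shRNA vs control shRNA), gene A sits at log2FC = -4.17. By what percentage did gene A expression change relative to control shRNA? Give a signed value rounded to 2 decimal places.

Fold change = 2^(-4.17) = 0.0556
Percent change = (FC − 1) × 100% = (0.0556 − 1) × 100 = -94.44%

-94.44%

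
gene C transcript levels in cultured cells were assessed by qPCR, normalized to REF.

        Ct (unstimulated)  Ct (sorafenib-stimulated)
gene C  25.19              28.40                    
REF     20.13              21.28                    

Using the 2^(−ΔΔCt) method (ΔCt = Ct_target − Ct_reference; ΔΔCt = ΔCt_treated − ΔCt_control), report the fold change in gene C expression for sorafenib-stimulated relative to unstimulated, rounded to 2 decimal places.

0.24

ΔCt(unstimulated) = 25.190 − 20.130 = 5.060
ΔCt(sorafenib-stimulated) = 28.400 − 21.280 = 7.120
ΔΔCt = 7.120 − 5.060 = 2.060
Fold change = 2^(−2.060) = 0.240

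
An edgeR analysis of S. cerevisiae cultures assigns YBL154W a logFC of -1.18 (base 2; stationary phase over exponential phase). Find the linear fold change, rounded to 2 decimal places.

0.44

Fold change = 2^(-1.18) = 0.441
That is, YBL154W drops to 44.1% of the exponential phase level.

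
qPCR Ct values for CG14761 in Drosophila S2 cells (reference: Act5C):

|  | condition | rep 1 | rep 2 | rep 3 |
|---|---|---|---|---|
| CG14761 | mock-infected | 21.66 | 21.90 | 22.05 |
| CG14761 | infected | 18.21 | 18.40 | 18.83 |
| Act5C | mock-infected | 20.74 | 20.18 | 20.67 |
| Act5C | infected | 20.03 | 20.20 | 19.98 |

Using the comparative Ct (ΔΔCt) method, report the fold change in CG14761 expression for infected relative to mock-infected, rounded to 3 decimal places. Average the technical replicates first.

7.621

Mean Ct: CG14761 mock-infected 21.870; CG14761 infected 18.480; Act5C mock-infected 20.530; Act5C infected 20.070
ΔCt(mock-infected) = 21.870 − 20.530 = 1.340
ΔCt(infected) = 18.480 − 20.070 = -1.590
ΔΔCt = -1.590 − 1.340 = -2.930
Fold change = 2^(−(-2.930)) = 2^2.930 = 7.6211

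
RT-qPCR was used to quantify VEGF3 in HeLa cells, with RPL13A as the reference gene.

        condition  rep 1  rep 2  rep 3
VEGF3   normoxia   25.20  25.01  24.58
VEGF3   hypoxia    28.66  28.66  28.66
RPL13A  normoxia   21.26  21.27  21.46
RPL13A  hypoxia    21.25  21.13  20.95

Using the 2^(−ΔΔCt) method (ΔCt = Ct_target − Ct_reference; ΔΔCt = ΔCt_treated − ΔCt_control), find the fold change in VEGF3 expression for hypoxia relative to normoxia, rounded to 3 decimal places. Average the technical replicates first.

0.065

Mean Ct: VEGF3 normoxia 24.930; VEGF3 hypoxia 28.660; RPL13A normoxia 21.330; RPL13A hypoxia 21.110
ΔCt(normoxia) = 24.930 − 21.330 = 3.600
ΔCt(hypoxia) = 28.660 − 21.110 = 7.550
ΔΔCt = 7.550 − 3.600 = 3.950
Fold change = 2^(−3.950) = 0.0647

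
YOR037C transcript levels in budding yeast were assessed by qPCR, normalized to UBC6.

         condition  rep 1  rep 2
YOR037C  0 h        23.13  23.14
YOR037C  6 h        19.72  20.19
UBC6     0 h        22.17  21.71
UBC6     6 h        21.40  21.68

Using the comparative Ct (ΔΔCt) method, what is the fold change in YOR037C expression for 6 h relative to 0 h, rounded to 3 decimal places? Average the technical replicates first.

6.869

Mean Ct: YOR037C 0 h 23.135; YOR037C 6 h 19.955; UBC6 0 h 21.940; UBC6 6 h 21.540
ΔCt(0 h) = 23.135 − 21.940 = 1.195
ΔCt(6 h) = 19.955 − 21.540 = -1.585
ΔΔCt = -1.585 − 1.195 = -2.780
Fold change = 2^(−(-2.780)) = 2^2.780 = 6.8685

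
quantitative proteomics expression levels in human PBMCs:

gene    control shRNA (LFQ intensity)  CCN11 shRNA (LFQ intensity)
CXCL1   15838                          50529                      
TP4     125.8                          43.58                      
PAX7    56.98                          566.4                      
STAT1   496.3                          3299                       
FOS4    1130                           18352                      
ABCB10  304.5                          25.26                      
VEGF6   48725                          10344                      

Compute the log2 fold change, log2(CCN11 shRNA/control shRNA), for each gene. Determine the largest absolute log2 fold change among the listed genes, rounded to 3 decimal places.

log2(50529/15838) = 1.674  (CXCL1)
log2(43.58/125.8) = -1.529  (TP4)
log2(566.4/56.98) = 3.313  (PAX7)
log2(3299/496.3) = 2.733  (STAT1)
log2(18352/1130) = 4.022  (FOS4)
log2(25.26/304.5) = -3.592  (ABCB10)
log2(10344/48725) = -2.236  (VEGF6)
The largest magnitude belongs to FOS4.

4.022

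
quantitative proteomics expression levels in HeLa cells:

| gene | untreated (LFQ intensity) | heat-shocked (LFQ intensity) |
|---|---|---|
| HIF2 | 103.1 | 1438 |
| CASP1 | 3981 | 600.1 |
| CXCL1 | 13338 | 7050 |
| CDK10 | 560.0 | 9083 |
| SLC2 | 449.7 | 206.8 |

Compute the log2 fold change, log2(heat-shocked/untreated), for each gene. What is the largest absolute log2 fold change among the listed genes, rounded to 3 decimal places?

4.020

log2(1438/103.1) = 3.802  (HIF2)
log2(600.1/3981) = -2.730  (CASP1)
log2(7050/13338) = -0.920  (CXCL1)
log2(9083/560.0) = 4.020  (CDK10)
log2(206.8/449.7) = -1.121  (SLC2)
The largest magnitude belongs to CDK10.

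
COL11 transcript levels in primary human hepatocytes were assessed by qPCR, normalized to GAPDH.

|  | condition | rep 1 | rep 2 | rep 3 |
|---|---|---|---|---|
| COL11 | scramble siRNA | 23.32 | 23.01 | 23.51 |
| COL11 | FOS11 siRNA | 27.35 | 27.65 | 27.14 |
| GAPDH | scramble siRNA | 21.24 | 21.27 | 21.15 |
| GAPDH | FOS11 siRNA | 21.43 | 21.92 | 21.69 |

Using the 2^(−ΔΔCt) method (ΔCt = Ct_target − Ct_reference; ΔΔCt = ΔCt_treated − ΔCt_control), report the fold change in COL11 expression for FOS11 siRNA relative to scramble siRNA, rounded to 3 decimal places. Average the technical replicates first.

Mean Ct: COL11 scramble siRNA 23.280; COL11 FOS11 siRNA 27.380; GAPDH scramble siRNA 21.220; GAPDH FOS11 siRNA 21.680
ΔCt(scramble siRNA) = 23.280 − 21.220 = 2.060
ΔCt(FOS11 siRNA) = 27.380 − 21.680 = 5.700
ΔΔCt = 5.700 − 2.060 = 3.640
Fold change = 2^(−3.640) = 0.0802

0.080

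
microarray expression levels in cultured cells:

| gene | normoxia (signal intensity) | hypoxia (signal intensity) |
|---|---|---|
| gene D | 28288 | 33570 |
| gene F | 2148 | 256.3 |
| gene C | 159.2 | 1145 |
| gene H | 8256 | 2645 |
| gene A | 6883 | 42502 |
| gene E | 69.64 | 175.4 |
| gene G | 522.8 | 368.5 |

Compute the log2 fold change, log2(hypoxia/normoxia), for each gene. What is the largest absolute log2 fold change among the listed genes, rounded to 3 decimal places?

3.067

log2(33570/28288) = 0.247  (gene D)
log2(256.3/2148) = -3.067  (gene F)
log2(1145/159.2) = 2.846  (gene C)
log2(2645/8256) = -1.642  (gene H)
log2(42502/6883) = 2.626  (gene A)
log2(175.4/69.64) = 1.333  (gene E)
log2(368.5/522.8) = -0.505  (gene G)
The largest magnitude belongs to gene F.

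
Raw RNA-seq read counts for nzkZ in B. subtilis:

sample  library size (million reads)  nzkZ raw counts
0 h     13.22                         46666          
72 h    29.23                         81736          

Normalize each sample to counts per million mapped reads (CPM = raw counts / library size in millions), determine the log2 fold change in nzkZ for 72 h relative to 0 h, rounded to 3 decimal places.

CPM(0 h) = 46666 / 13.22 = 3529.9546
CPM(72 h) = 81736 / 29.23 = 2796.3052
Fold change = 2796.3052 / 3529.9546 = 0.79216
log2(0.79216) = -0.3361

-0.336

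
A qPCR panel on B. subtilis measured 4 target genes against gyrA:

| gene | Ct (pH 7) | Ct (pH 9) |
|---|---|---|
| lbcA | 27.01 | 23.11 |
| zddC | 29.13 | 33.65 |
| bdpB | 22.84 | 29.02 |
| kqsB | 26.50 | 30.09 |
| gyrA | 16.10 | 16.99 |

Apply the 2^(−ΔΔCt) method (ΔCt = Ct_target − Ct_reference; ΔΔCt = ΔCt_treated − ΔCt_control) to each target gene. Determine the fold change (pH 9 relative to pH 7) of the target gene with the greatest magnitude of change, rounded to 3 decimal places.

0.026

lbcA: ΔΔCt = (23.11−16.99) − (27.01−16.10) = 6.12 − 10.91 = -4.79; fold change = 2^4.79 = 27.665
zddC: ΔΔCt = (33.65−16.99) − (29.13−16.10) = 16.66 − 13.03 = 3.63; fold change = 2^-3.63 = 0.081
bdpB: ΔΔCt = (29.02−16.99) − (22.84−16.10) = 12.03 − 6.74 = 5.29; fold change = 2^-5.29 = 0.026
kqsB: ΔΔCt = (30.09−16.99) − (26.50−16.10) = 13.10 − 10.40 = 2.70; fold change = 2^-2.70 = 0.154
bdpB has the largest |ΔΔCt| = 5.29.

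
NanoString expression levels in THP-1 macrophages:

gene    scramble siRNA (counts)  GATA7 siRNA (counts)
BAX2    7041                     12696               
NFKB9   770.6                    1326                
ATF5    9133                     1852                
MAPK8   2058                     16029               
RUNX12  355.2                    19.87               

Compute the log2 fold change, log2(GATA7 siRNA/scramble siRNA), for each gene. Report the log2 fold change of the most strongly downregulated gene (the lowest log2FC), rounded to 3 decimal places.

-4.160

log2(12696/7041) = 0.851  (BAX2)
log2(1326/770.6) = 0.783  (NFKB9)
log2(1852/9133) = -2.302  (ATF5)
log2(16029/2058) = 2.961  (MAPK8)
log2(19.87/355.2) = -4.160  (RUNX12)
RUNX12 is most strongly downregulated.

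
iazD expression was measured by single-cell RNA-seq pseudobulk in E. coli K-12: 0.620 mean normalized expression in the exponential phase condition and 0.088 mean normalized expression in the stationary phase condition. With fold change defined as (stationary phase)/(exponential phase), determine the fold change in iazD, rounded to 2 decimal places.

0.14

Fold change = 0.088 / 0.620 = 0.142
iazD is downregulated.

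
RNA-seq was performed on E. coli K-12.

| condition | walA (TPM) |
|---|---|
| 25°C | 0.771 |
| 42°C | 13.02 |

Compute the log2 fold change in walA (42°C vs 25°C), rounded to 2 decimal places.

Fold change = 13.02 / 0.771 = 16.8872
log2(16.8872) = 4.078

4.08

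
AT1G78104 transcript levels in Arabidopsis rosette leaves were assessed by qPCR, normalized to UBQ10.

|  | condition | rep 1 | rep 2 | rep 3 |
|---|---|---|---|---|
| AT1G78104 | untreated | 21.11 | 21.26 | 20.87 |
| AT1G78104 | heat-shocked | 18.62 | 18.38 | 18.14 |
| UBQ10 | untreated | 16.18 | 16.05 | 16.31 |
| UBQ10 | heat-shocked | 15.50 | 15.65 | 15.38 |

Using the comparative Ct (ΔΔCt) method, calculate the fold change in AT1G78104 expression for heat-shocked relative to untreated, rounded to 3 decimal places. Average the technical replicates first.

4.084

Mean Ct: AT1G78104 untreated 21.080; AT1G78104 heat-shocked 18.380; UBQ10 untreated 16.180; UBQ10 heat-shocked 15.510
ΔCt(untreated) = 21.080 − 16.180 = 4.900
ΔCt(heat-shocked) = 18.380 − 15.510 = 2.870
ΔΔCt = 2.870 − 4.900 = -2.030
Fold change = 2^(−(-2.030)) = 2^2.030 = 4.0840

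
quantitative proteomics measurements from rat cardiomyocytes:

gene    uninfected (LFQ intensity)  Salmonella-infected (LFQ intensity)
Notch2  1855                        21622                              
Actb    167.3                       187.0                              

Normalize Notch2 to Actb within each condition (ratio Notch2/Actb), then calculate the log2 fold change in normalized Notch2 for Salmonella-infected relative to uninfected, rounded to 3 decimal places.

Notch2/Actb (uninfected) = 1855 / 167.3 = 11.088
Notch2/Actb (Salmonella-infected) = 21622 / 187.0 = 115.63
Fold change = 115.63 / 11.088 = 10.4281
log2(10.4281) = 3.3824

3.382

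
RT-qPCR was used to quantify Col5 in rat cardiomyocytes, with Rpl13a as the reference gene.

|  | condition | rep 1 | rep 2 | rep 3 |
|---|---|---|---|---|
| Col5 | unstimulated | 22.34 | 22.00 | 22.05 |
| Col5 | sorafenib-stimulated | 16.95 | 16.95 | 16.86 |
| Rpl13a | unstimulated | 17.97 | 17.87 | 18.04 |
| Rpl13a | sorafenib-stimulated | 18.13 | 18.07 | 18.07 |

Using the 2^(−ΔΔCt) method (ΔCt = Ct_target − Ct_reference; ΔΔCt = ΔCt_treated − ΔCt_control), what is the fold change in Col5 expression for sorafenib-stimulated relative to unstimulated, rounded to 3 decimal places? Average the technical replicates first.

40.504

Mean Ct: Col5 unstimulated 22.130; Col5 sorafenib-stimulated 16.920; Rpl13a unstimulated 17.960; Rpl13a sorafenib-stimulated 18.090
ΔCt(unstimulated) = 22.130 − 17.960 = 4.170
ΔCt(sorafenib-stimulated) = 16.920 − 18.090 = -1.170
ΔΔCt = -1.170 − 4.170 = -5.340
Fold change = 2^(−(-5.340)) = 2^5.340 = 40.5042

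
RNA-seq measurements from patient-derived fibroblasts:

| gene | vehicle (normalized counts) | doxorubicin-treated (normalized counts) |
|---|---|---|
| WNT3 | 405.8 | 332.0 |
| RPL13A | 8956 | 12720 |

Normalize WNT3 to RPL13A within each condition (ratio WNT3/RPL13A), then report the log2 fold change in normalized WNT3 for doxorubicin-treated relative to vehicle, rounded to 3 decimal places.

-0.796

WNT3/RPL13A (vehicle) = 405.8 / 8956 = 0.04531
WNT3/RPL13A (doxorubicin-treated) = 332.0 / 12720 = 0.026101
Fold change = 0.026101 / 0.04531 = 0.5760
log2(0.5760) = -0.7958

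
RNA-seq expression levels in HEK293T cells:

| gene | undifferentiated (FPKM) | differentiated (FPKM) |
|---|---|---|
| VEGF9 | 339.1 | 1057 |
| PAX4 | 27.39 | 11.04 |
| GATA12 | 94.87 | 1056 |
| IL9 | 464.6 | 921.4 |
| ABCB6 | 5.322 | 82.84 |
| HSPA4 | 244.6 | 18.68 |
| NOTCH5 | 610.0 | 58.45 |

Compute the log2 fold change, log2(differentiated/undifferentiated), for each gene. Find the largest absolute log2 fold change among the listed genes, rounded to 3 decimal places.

log2(1057/339.1) = 1.640  (VEGF9)
log2(11.04/27.39) = -1.311  (PAX4)
log2(1056/94.87) = 3.477  (GATA12)
log2(921.4/464.6) = 0.988  (IL9)
log2(82.84/5.322) = 3.960  (ABCB6)
log2(18.68/244.6) = -3.711  (HSPA4)
log2(58.45/610.0) = -3.384  (NOTCH5)
The largest magnitude belongs to ABCB6.

3.960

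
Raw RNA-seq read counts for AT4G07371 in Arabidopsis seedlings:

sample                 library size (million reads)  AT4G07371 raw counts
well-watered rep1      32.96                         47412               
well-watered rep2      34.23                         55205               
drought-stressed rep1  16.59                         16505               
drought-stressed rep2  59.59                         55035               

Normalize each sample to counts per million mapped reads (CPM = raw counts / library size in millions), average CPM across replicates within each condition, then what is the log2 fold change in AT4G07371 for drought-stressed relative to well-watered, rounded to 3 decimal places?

CPM(well-watered rep1) = 47412 / 32.96 = 1438.4709
CPM(well-watered rep2) = 55205 / 34.23 = 1612.7666
CPM(drought-stressed rep1) = 16505 / 16.59 = 994.8764
CPM(drought-stressed rep2) = 55035 / 59.59 = 923.5610
mean CPM(well-watered) = 1525.6187; mean CPM(drought-stressed) = 959.2187
Fold change = 959.2187 / 1525.6187 = 0.62874
log2(0.62874) = -0.6695

-0.669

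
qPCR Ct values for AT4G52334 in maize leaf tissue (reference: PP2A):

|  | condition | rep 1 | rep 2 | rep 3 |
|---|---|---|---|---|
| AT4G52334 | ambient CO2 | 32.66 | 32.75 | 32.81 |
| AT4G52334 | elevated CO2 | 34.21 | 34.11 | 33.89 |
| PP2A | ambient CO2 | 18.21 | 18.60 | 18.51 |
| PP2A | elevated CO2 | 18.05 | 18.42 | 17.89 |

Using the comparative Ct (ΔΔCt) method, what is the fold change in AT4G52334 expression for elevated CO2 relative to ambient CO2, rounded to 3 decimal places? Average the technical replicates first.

Mean Ct: AT4G52334 ambient CO2 32.740; AT4G52334 elevated CO2 34.070; PP2A ambient CO2 18.440; PP2A elevated CO2 18.120
ΔCt(ambient CO2) = 32.740 − 18.440 = 14.300
ΔCt(elevated CO2) = 34.070 − 18.120 = 15.950
ΔΔCt = 15.950 − 14.300 = 1.650
Fold change = 2^(−1.650) = 0.3186

0.319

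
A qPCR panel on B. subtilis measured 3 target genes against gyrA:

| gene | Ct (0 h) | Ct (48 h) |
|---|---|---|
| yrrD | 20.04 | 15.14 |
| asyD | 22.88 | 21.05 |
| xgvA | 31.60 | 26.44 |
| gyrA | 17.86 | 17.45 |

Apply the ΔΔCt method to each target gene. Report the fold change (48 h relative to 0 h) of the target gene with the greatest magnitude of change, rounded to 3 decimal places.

yrrD: ΔΔCt = (15.14−17.45) − (20.04−17.86) = -2.31 − 2.18 = -4.49; fold change = 2^4.49 = 22.471
asyD: ΔΔCt = (21.05−17.45) − (22.88−17.86) = 3.60 − 5.02 = -1.42; fold change = 2^1.42 = 2.676
xgvA: ΔΔCt = (26.44−17.45) − (31.60−17.86) = 8.99 − 13.74 = -4.75; fold change = 2^4.75 = 26.909
xgvA has the largest |ΔΔCt| = 4.75.

26.909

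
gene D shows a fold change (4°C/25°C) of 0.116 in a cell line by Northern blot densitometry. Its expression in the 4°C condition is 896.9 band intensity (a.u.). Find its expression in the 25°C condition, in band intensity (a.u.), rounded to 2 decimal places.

25°C expression = 896.9 / 0.116 = 7731.90

7731.90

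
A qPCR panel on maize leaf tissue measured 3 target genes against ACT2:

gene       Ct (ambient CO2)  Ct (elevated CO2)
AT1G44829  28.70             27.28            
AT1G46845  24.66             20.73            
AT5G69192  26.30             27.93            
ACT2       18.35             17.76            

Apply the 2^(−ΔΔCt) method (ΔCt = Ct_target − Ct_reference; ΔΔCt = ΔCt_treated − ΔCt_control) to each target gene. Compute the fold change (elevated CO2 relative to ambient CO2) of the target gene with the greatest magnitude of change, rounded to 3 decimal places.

AT1G44829: ΔΔCt = (27.28−17.76) − (28.70−18.35) = 9.52 − 10.35 = -0.83; fold change = 2^0.83 = 1.778
AT1G46845: ΔΔCt = (20.73−17.76) − (24.66−18.35) = 2.97 − 6.31 = -3.34; fold change = 2^3.34 = 10.126
AT5G69192: ΔΔCt = (27.93−17.76) − (26.30−18.35) = 10.17 − 7.95 = 2.22; fold change = 2^-2.22 = 0.215
AT1G46845 has the largest |ΔΔCt| = 3.34.

10.126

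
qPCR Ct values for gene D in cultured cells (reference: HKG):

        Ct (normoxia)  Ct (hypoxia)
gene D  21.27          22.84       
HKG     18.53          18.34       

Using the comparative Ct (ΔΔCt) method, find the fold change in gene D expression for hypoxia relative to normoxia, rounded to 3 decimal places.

ΔCt(normoxia) = 21.270 − 18.530 = 2.740
ΔCt(hypoxia) = 22.840 − 18.340 = 4.500
ΔΔCt = 4.500 − 2.740 = 1.760
Fold change = 2^(−1.760) = 0.2952

0.295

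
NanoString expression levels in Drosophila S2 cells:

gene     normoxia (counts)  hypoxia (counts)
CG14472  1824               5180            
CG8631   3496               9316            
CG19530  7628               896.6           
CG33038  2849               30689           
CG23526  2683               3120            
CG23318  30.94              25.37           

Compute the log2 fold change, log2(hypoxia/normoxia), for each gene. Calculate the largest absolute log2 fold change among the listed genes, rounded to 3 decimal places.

3.429

log2(5180/1824) = 1.506  (CG14472)
log2(9316/3496) = 1.414  (CG8631)
log2(896.6/7628) = -3.089  (CG19530)
log2(30689/2849) = 3.429  (CG33038)
log2(3120/2683) = 0.218  (CG23526)
log2(25.37/30.94) = -0.286  (CG23318)
The largest magnitude belongs to CG33038.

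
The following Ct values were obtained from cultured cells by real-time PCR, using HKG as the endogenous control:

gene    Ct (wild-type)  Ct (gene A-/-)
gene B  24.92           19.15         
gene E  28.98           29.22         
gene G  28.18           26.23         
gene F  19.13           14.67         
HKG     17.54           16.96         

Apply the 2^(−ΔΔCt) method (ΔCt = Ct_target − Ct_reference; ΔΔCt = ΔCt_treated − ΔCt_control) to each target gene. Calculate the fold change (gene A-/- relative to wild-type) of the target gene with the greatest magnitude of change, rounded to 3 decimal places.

gene B: ΔΔCt = (19.15−16.96) − (24.92−17.54) = 2.19 − 7.38 = -5.19; fold change = 2^5.19 = 36.504
gene E: ΔΔCt = (29.22−16.96) − (28.98−17.54) = 12.26 − 11.44 = 0.82; fold change = 2^-0.82 = 0.566
gene G: ΔΔCt = (26.23−16.96) − (28.18−17.54) = 9.27 − 10.64 = -1.37; fold change = 2^1.37 = 2.585
gene F: ΔΔCt = (14.67−16.96) − (19.13−17.54) = -2.29 − 1.59 = -3.88; fold change = 2^3.88 = 14.723
gene B has the largest |ΔΔCt| = 5.19.

36.504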